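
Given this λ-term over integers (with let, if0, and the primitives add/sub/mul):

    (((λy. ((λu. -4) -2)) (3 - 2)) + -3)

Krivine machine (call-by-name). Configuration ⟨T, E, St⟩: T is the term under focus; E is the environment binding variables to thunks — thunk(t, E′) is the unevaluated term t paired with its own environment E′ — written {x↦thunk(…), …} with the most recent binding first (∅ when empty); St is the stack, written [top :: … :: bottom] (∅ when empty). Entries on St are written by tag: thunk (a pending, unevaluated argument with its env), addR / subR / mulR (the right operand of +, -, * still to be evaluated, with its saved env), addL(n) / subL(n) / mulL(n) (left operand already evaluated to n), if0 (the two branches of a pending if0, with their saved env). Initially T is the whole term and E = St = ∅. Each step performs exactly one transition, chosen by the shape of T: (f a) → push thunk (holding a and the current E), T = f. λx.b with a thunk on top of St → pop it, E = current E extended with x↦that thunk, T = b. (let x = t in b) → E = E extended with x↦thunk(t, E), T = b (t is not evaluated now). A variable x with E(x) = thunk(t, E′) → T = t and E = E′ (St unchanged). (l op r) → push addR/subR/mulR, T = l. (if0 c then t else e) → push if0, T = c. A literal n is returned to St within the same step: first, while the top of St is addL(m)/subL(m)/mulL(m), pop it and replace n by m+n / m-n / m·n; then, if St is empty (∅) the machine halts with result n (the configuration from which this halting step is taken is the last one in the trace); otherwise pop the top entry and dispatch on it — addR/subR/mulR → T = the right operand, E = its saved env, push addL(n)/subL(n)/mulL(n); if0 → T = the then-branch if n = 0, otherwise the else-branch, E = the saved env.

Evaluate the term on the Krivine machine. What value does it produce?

Answer: -7

Derivation:
step 0: ⟨T=(((λy. ((λu. -4) -2)) (3 - 2)) + -3); E=∅; St=∅⟩
step 1: ⟨T=((λy. ((λu. -4) -2)) (3 - 2)); E=∅; St=[addR]⟩
step 2: ⟨T=(λy. ((λu. -4) -2)); E=∅; St=[thunk :: addR]⟩
step 3: ⟨T=((λu. -4) -2); E={y↦thunk((3 - 2), ∅)}; St=[addR]⟩
step 4: ⟨T=(λu. -4); E={y↦thunk((3 - 2), ∅)}; St=[thunk :: addR]⟩
step 5: ⟨T=-4; E={u↦thunk(-2, {y↦thunk((3 - 2), ∅)}), y↦thunk((3 - 2), ∅)}; St=[addR]⟩
step 6: ⟨T=-3; E=∅; St=[addL(-4)]⟩
→ final value -7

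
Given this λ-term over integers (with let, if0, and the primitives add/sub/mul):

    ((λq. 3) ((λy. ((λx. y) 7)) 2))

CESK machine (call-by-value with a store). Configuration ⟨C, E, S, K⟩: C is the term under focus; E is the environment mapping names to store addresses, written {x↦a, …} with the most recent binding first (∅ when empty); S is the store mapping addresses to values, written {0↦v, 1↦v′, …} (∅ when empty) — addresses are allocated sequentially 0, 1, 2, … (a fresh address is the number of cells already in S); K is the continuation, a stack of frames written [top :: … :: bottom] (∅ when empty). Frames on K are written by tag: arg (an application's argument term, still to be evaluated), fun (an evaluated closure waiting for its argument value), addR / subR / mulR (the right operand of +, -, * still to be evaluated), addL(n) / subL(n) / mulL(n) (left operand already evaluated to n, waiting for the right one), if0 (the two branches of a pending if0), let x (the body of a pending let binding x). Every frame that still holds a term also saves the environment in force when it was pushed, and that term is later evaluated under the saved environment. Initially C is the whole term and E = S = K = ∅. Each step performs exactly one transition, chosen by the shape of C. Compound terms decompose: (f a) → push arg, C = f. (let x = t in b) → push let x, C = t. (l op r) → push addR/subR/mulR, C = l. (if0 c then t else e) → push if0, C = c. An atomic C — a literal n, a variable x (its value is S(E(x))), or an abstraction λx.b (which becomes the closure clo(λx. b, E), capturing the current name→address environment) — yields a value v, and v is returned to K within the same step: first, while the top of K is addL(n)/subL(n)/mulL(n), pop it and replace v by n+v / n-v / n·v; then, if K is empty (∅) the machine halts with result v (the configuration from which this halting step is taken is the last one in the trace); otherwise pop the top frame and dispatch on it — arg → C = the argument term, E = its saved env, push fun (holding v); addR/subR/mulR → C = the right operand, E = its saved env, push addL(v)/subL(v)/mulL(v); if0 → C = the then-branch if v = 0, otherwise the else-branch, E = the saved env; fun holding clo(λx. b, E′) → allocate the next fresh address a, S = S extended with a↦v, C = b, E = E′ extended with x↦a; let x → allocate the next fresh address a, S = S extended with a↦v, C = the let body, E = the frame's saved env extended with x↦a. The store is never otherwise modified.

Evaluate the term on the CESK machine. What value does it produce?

step 0: [C=((λq. 3) ((λy. ((λx. y) 7)) 2)) | E=∅ | S=∅ | K=∅]
step 1: [C=(λq. 3) | E=∅ | S=∅ | K=[arg]]
step 2: [C=((λy. ((λx. y) 7)) 2) | E=∅ | S=∅ | K=[fun]]
step 3: [C=(λy. ((λx. y) 7)) | E=∅ | S=∅ | K=[arg :: fun]]
step 4: [C=2 | E=∅ | S=∅ | K=[fun :: fun]]
step 5: [C=((λx. y) 7) | E={y↦0} | S={0↦2} | K=[fun]]
step 6: [C=(λx. y) | E={y↦0} | S={0↦2} | K=[arg :: fun]]
step 7: [C=7 | E={y↦0} | S={0↦2} | K=[fun :: fun]]
step 8: [C=y | E={x↦1, y↦0} | S={0↦2, 1↦7} | K=[fun]]
step 9: [C=3 | E={q↦2} | S={0↦2, 1↦7, 2↦2} | K=∅]
→ final value 3

Answer: 3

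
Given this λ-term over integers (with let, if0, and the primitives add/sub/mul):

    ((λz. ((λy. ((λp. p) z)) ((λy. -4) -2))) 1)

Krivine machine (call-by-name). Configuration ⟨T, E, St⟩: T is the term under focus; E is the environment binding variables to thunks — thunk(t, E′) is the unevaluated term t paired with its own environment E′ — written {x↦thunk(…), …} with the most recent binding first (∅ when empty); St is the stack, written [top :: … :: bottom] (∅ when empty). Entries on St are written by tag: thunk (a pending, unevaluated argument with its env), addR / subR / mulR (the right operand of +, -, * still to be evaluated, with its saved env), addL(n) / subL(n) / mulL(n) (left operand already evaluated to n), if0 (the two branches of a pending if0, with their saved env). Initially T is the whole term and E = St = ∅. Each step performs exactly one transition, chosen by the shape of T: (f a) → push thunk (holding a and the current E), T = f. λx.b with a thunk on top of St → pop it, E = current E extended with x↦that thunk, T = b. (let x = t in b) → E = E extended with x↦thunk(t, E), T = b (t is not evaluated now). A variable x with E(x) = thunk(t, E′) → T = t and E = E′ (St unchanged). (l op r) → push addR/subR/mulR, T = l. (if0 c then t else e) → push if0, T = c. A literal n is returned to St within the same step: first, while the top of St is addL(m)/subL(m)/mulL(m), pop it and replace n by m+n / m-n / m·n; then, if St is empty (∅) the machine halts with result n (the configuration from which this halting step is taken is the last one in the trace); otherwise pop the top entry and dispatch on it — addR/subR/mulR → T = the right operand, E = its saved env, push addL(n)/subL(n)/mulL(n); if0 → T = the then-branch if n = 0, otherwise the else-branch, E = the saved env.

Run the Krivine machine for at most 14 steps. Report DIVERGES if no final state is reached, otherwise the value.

step 0: <T=((λz. ((λy. ((λp. p) z)) ((λy. -4) -2))) 1), E=∅, St=∅>
step 1: <T=(λz. ((λy. ((λp. p) z)) ((λy. -4) -2))), E=∅, St=[thunk]>
step 2: <T=((λy. ((λp. p) z)) ((λy. -4) -2)), E={z↦thunk(1, ∅)}, St=∅>
step 3: <T=(λy. ((λp. p) z)), E={z↦thunk(1, ∅)}, St=[thunk]>
step 4: <T=((λp. p) z), E={y↦thunk(((λy. -4) -2), {z↦thunk(1, ∅)}), z↦thunk(1, ∅)}, St=∅>
step 5: <T=(λp. p), E={y↦thunk(((λy. -4) -2), {z↦thunk(1, ∅)}), z↦thunk(1, ∅)}, St=[thunk]>
step 6: <T=p, E={p↦thunk(z, {y↦thunk(((λy. -4) -2), {z↦thunk(1, ∅)}), z↦thunk(1, ∅)}), y↦thunk(((λy. -4) -2), {z↦thunk(1, ∅)}), z↦thunk(1, ∅)}, St=∅>
step 7: <T=z, E={y↦thunk(((λy. -4) -2), {z↦thunk(1, ∅)}), z↦thunk(1, ∅)}, St=∅>
step 8: <T=1, E=∅, St=∅>
→ final value 1

Answer: 1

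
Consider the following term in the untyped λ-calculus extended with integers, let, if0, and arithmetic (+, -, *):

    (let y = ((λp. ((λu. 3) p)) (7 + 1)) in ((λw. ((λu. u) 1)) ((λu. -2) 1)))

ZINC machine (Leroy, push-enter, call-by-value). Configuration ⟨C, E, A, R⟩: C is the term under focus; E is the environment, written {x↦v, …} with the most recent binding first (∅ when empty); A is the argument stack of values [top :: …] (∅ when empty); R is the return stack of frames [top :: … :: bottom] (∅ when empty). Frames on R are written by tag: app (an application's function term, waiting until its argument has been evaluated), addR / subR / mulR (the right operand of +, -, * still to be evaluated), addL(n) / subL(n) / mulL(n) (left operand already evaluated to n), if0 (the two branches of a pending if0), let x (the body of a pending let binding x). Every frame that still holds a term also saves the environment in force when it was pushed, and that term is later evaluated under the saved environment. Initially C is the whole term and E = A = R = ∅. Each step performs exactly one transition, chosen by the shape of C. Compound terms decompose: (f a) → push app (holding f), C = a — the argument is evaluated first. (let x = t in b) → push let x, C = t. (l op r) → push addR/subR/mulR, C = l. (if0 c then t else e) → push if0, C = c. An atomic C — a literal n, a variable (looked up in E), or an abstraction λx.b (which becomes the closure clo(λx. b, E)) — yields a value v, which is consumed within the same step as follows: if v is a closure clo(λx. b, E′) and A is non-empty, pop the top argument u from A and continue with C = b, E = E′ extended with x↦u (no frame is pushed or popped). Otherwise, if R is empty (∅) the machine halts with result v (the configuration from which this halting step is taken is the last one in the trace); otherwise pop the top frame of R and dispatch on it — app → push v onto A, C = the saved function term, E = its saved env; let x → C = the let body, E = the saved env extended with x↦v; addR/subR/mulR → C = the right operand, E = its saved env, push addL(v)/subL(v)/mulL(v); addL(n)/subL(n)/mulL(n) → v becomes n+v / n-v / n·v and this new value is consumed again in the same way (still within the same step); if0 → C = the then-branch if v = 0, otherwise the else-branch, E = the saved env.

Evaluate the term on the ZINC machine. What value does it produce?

step 0: [C=(let y = ((λp. ((λu. 3) p)) (7 + 1)) in ((λw. ((λu. u) 1)) ((λu. -2) 1))) | E=∅ | A=∅ | R=∅]
step 1: [C=((λp. ((λu. 3) p)) (7 + 1)) | E=∅ | A=∅ | R=[let y]]
step 2: [C=(7 + 1) | E=∅ | A=∅ | R=[app :: let y]]
step 3: [C=7 | E=∅ | A=∅ | R=[addR :: app :: let y]]
step 4: [C=1 | E=∅ | A=∅ | R=[addL(7) :: app :: let y]]
step 5: [C=(λp. ((λu. 3) p)) | E=∅ | A=[8] | R=[let y]]
step 6: [C=((λu. 3) p) | E={p↦8} | A=∅ | R=[let y]]
step 7: [C=p | E={p↦8} | A=∅ | R=[app :: let y]]
step 8: [C=(λu. 3) | E={p↦8} | A=[8] | R=[let y]]
step 9: [C=3 | E={u↦8, p↦8} | A=∅ | R=[let y]]
step 10: [C=((λw. ((λu. u) 1)) ((λu. -2) 1)) | E={y↦3} | A=∅ | R=∅]
step 11: [C=((λu. -2) 1) | E={y↦3} | A=∅ | R=[app]]
step 12: [C=1 | E={y↦3} | A=∅ | R=[app :: app]]
step 13: [C=(λu. -2) | E={y↦3} | A=[1] | R=[app]]
step 14: [C=-2 | E={u↦1, y↦3} | A=∅ | R=[app]]
step 15: [C=(λw. ((λu. u) 1)) | E={y↦3} | A=[-2] | R=∅]
step 16: [C=((λu. u) 1) | E={w↦-2, y↦3} | A=∅ | R=∅]
step 17: [C=1 | E={w↦-2, y↦3} | A=∅ | R=[app]]
step 18: [C=(λu. u) | E={w↦-2, y↦3} | A=[1] | R=∅]
step 19: [C=u | E={u↦1, w↦-2, y↦3} | A=∅ | R=∅]
→ final value 1

Answer: 1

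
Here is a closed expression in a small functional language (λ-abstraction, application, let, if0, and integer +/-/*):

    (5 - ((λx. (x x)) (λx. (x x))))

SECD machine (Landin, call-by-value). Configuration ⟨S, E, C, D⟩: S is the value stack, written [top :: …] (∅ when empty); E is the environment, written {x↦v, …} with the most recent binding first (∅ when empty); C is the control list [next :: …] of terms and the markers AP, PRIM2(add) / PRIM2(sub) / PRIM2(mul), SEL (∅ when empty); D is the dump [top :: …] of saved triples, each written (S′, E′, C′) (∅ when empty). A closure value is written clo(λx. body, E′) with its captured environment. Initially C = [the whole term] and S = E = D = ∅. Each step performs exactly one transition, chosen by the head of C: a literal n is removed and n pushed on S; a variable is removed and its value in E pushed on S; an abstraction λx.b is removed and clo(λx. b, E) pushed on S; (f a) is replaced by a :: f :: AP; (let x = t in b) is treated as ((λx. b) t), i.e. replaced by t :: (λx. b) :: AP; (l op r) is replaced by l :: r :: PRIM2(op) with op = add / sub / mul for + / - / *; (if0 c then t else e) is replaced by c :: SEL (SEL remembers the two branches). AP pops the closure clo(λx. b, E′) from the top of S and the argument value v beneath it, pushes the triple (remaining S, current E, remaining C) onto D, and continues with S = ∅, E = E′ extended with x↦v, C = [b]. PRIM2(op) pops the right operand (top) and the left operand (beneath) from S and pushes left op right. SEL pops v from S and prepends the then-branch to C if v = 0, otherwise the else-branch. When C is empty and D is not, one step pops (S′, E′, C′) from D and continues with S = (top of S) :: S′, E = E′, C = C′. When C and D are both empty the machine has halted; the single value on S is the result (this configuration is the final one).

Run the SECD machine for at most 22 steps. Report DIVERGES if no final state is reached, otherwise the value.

Answer: DIVERGES (no final state within 22 steps)

Derivation:
t=0: ⟨S=∅; E=∅; C=[(5 - ((λx. (x x)) (λx. (x x))))]; D=∅⟩
t=1: ⟨S=∅; E=∅; C=[5 :: ((λx. (x x)) (λx. (x x))) :: PRIM2(sub)]; D=∅⟩
t=2: ⟨S=[5]; E=∅; C=[((λx. (x x)) (λx. (x x))) :: PRIM2(sub)]; D=∅⟩
t=3: ⟨S=[5]; E=∅; C=[(λx. (x x)) :: (λx. (x x)) :: AP :: PRIM2(sub)]; D=∅⟩
t=4: ⟨S=[clo(λx. (x x), ∅) :: 5]; E=∅; C=[(λx. (x x)) :: AP :: PRIM2(sub)]; D=∅⟩
t=5: ⟨S=[clo(λx. (x x), ∅) :: clo(λx. (x x), ∅) :: 5]; E=∅; C=[AP :: PRIM2(sub)]; D=∅⟩
t=6: ⟨S=∅; E={x↦clo(λx. (x x), ∅)}; C=[(x x)]; D=[([5], ∅, [PRIM2(sub)])]⟩
t=7: ⟨S=∅; E={x↦clo(λx. (x x), ∅)}; C=[x :: x :: AP]; D=[([5], ∅, [PRIM2(sub)])]⟩
t=8: ⟨S=[clo(λx. (x x), ∅)]; E={x↦clo(λx. (x x), ∅)}; C=[x :: AP]; D=[([5], ∅, [PRIM2(sub)])]⟩
t=9: ⟨S=[clo(λx. (x x), ∅) :: clo(λx. (x x), ∅)]; E={x↦clo(λx. (x x), ∅)}; C=[AP]; D=[([5], ∅, [PRIM2(sub)])]⟩
t=10: ⟨S=∅; E={x↦clo(λx. (x x), ∅)}; C=[(x x)]; D=[(∅, {x↦clo(λx. (x x), ∅)}, ∅) :: ([5], ∅, [PRIM2(sub)])]⟩
t=11: ⟨S=∅; E={x↦clo(λx. (x x), ∅)}; C=[x :: x :: AP]; D=[(∅, {x↦clo(λx. (x x), ∅)}, ∅) :: ([5], ∅, [PRIM2(sub)])]⟩
t=12: ⟨S=[clo(λx. (x x), ∅)]; E={x↦clo(λx. (x x), ∅)}; C=[x :: AP]; D=[(∅, {x↦clo(λx. (x x), ∅)}, ∅) :: ([5], ∅, [PRIM2(sub)])]⟩
t=13: ⟨S=[clo(λx. (x x), ∅) :: clo(λx. (x x), ∅)]; E={x↦clo(λx. (x x), ∅)}; C=[AP]; D=[(∅, {x↦clo(λx. (x x), ∅)}, ∅) :: ([5], ∅, [PRIM2(sub)])]⟩
t=14: ⟨S=∅; E={x↦clo(λx. (x x), ∅)}; C=[(x x)]; D=[(∅, {x↦clo(λx. (x x), ∅)}, ∅) :: (∅, {x↦clo(λx. (x x), ∅)}, ∅) :: ([5], ∅, [PRIM2(sub)])]⟩
t=15: ⟨S=∅; E={x↦clo(λx. (x x), ∅)}; C=[x :: x :: AP]; D=[(∅, {x↦clo(λx. (x x), ∅)}, ∅) :: (∅, {x↦clo(λx. (x x), ∅)}, ∅) :: ([5], ∅, [PRIM2(sub)])]⟩
t=16: ⟨S=[clo(λx. (x x), ∅)]; E={x↦clo(λx. (x x), ∅)}; C=[x :: AP]; D=[(∅, {x↦clo(λx. (x x), ∅)}, ∅) :: (∅, {x↦clo(λx. (x x), ∅)}, ∅) :: ([5], ∅, [PRIM2(sub)])]⟩
t=17: ⟨S=[clo(λx. (x x), ∅) :: clo(λx. (x x), ∅)]; E={x↦clo(λx. (x x), ∅)}; C=[AP]; D=[(∅, {x↦clo(λx. (x x), ∅)}, ∅) :: (∅, {x↦clo(λx. (x x), ∅)}, ∅) :: ([5], ∅, [PRIM2(sub)])]⟩
t=18: ⟨S=∅; E={x↦clo(λx. (x x), ∅)}; C=[(x x)]; D=[(∅, {x↦clo(λx. (x x), ∅)}, ∅) :: (∅, {x↦clo(λx. (x x), ∅)}, ∅) :: (∅, {x↦clo(λx. (x x), ∅)}, ∅) :: ([5], ∅, [PRIM2(sub)])]⟩
t=19: ⟨S=∅; E={x↦clo(λx. (x x), ∅)}; C=[x :: x :: AP]; D=[(∅, {x↦clo(λx. (x x), ∅)}, ∅) :: (∅, {x↦clo(λx. (x x), ∅)}, ∅) :: (∅, {x↦clo(λx. (x x), ∅)}, ∅) :: ([5], ∅, [PRIM2(sub)])]⟩
t=20: ⟨S=[clo(λx. (x x), ∅)]; E={x↦clo(λx. (x x), ∅)}; C=[x :: AP]; D=[(∅, {x↦clo(λx. (x x), ∅)}, ∅) :: (∅, {x↦clo(λx. (x x), ∅)}, ∅) :: (∅, {x↦clo(λx. (x x), ∅)}, ∅) :: ([5], ∅, [PRIM2(sub)])]⟩
t=21: ⟨S=[clo(λx. (x x), ∅) :: clo(λx. (x x), ∅)]; E={x↦clo(λx. (x x), ∅)}; C=[AP]; D=[(∅, {x↦clo(λx. (x x), ∅)}, ∅) :: (∅, {x↦clo(λx. (x x), ∅)}, ∅) :: (∅, {x↦clo(λx. (x x), ∅)}, ∅) :: ([5], ∅, [PRIM2(sub)])]⟩
t=22: ⟨S=∅; E={x↦clo(λx. (x x), ∅)}; C=[(x x)]; D=[(∅, {x↦clo(λx. (x x), ∅)}, ∅) :: (∅, {x↦clo(λx. (x x), ∅)}, ∅) :: (∅, {x↦clo(λx. (x x), ∅)}, ∅) :: (∅, {x↦clo(λx. (x x), ∅)}, ∅) :: ([5], ∅, [PRIM2(sub)])]⟩
→ 22 transitions taken and the configuration is still not final: no result within 22 steps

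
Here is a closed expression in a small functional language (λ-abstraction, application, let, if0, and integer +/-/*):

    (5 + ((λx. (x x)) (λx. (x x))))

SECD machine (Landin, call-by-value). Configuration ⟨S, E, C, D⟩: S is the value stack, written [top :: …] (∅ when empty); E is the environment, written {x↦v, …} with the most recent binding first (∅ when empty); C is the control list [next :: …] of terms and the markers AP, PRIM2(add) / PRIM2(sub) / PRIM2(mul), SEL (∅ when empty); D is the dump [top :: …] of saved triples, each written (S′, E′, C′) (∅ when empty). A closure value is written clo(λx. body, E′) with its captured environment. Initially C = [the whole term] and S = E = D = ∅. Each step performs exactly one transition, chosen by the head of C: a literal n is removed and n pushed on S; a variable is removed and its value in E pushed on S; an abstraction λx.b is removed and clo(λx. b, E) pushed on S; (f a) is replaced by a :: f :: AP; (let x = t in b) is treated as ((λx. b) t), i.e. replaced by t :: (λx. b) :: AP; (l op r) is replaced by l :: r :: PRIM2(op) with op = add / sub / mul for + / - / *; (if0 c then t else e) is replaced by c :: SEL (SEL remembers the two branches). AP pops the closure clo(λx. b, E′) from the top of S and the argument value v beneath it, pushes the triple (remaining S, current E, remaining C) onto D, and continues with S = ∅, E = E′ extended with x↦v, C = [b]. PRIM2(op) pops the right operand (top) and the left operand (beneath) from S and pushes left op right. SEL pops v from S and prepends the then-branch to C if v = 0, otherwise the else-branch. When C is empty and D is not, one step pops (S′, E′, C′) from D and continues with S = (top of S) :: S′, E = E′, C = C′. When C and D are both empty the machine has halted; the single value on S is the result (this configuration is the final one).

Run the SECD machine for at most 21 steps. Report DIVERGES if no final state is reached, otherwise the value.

0. <S=∅, E=∅, C=[(5 + ((λx. (x x)) (λx. (x x))))], D=∅>
1. <S=∅, E=∅, C=[5 :: ((λx. (x x)) (λx. (x x))) :: PRIM2(add)], D=∅>
2. <S=[5], E=∅, C=[((λx. (x x)) (λx. (x x))) :: PRIM2(add)], D=∅>
3. <S=[5], E=∅, C=[(λx. (x x)) :: (λx. (x x)) :: AP :: PRIM2(add)], D=∅>
4. <S=[clo(λx. (x x), ∅) :: 5], E=∅, C=[(λx. (x x)) :: AP :: PRIM2(add)], D=∅>
5. <S=[clo(λx. (x x), ∅) :: clo(λx. (x x), ∅) :: 5], E=∅, C=[AP :: PRIM2(add)], D=∅>
6. <S=∅, E={x↦clo(λx. (x x), ∅)}, C=[(x x)], D=[([5], ∅, [PRIM2(add)])]>
7. <S=∅, E={x↦clo(λx. (x x), ∅)}, C=[x :: x :: AP], D=[([5], ∅, [PRIM2(add)])]>
8. <S=[clo(λx. (x x), ∅)], E={x↦clo(λx. (x x), ∅)}, C=[x :: AP], D=[([5], ∅, [PRIM2(add)])]>
9. <S=[clo(λx. (x x), ∅) :: clo(λx. (x x), ∅)], E={x↦clo(λx. (x x), ∅)}, C=[AP], D=[([5], ∅, [PRIM2(add)])]>
10. <S=∅, E={x↦clo(λx. (x x), ∅)}, C=[(x x)], D=[(∅, {x↦clo(λx. (x x), ∅)}, ∅) :: ([5], ∅, [PRIM2(add)])]>
11. <S=∅, E={x↦clo(λx. (x x), ∅)}, C=[x :: x :: AP], D=[(∅, {x↦clo(λx. (x x), ∅)}, ∅) :: ([5], ∅, [PRIM2(add)])]>
12. <S=[clo(λx. (x x), ∅)], E={x↦clo(λx. (x x), ∅)}, C=[x :: AP], D=[(∅, {x↦clo(λx. (x x), ∅)}, ∅) :: ([5], ∅, [PRIM2(add)])]>
13. <S=[clo(λx. (x x), ∅) :: clo(λx. (x x), ∅)], E={x↦clo(λx. (x x), ∅)}, C=[AP], D=[(∅, {x↦clo(λx. (x x), ∅)}, ∅) :: ([5], ∅, [PRIM2(add)])]>
14. <S=∅, E={x↦clo(λx. (x x), ∅)}, C=[(x x)], D=[(∅, {x↦clo(λx. (x x), ∅)}, ∅) :: (∅, {x↦clo(λx. (x x), ∅)}, ∅) :: ([5], ∅, [PRIM2(add)])]>
15. <S=∅, E={x↦clo(λx. (x x), ∅)}, C=[x :: x :: AP], D=[(∅, {x↦clo(λx. (x x), ∅)}, ∅) :: (∅, {x↦clo(λx. (x x), ∅)}, ∅) :: ([5], ∅, [PRIM2(add)])]>
16. <S=[clo(λx. (x x), ∅)], E={x↦clo(λx. (x x), ∅)}, C=[x :: AP], D=[(∅, {x↦clo(λx. (x x), ∅)}, ∅) :: (∅, {x↦clo(λx. (x x), ∅)}, ∅) :: ([5], ∅, [PRIM2(add)])]>
17. <S=[clo(λx. (x x), ∅) :: clo(λx. (x x), ∅)], E={x↦clo(λx. (x x), ∅)}, C=[AP], D=[(∅, {x↦clo(λx. (x x), ∅)}, ∅) :: (∅, {x↦clo(λx. (x x), ∅)}, ∅) :: ([5], ∅, [PRIM2(add)])]>
18. <S=∅, E={x↦clo(λx. (x x), ∅)}, C=[(x x)], D=[(∅, {x↦clo(λx. (x x), ∅)}, ∅) :: (∅, {x↦clo(λx. (x x), ∅)}, ∅) :: (∅, {x↦clo(λx. (x x), ∅)}, ∅) :: ([5], ∅, [PRIM2(add)])]>
19. <S=∅, E={x↦clo(λx. (x x), ∅)}, C=[x :: x :: AP], D=[(∅, {x↦clo(λx. (x x), ∅)}, ∅) :: (∅, {x↦clo(λx. (x x), ∅)}, ∅) :: (∅, {x↦clo(λx. (x x), ∅)}, ∅) :: ([5], ∅, [PRIM2(add)])]>
20. <S=[clo(λx. (x x), ∅)], E={x↦clo(λx. (x x), ∅)}, C=[x :: AP], D=[(∅, {x↦clo(λx. (x x), ∅)}, ∅) :: (∅, {x↦clo(λx. (x x), ∅)}, ∅) :: (∅, {x↦clo(λx. (x x), ∅)}, ∅) :: ([5], ∅, [PRIM2(add)])]>
21. <S=[clo(λx. (x x), ∅) :: clo(λx. (x x), ∅)], E={x↦clo(λx. (x x), ∅)}, C=[AP], D=[(∅, {x↦clo(λx. (x x), ∅)}, ∅) :: (∅, {x↦clo(λx. (x x), ∅)}, ∅) :: (∅, {x↦clo(λx. (x x), ∅)}, ∅) :: ([5], ∅, [PRIM2(add)])]>
→ 21 transitions taken and the configuration is still not final: no result within 21 steps

Answer: DIVERGES (no final state within 21 steps)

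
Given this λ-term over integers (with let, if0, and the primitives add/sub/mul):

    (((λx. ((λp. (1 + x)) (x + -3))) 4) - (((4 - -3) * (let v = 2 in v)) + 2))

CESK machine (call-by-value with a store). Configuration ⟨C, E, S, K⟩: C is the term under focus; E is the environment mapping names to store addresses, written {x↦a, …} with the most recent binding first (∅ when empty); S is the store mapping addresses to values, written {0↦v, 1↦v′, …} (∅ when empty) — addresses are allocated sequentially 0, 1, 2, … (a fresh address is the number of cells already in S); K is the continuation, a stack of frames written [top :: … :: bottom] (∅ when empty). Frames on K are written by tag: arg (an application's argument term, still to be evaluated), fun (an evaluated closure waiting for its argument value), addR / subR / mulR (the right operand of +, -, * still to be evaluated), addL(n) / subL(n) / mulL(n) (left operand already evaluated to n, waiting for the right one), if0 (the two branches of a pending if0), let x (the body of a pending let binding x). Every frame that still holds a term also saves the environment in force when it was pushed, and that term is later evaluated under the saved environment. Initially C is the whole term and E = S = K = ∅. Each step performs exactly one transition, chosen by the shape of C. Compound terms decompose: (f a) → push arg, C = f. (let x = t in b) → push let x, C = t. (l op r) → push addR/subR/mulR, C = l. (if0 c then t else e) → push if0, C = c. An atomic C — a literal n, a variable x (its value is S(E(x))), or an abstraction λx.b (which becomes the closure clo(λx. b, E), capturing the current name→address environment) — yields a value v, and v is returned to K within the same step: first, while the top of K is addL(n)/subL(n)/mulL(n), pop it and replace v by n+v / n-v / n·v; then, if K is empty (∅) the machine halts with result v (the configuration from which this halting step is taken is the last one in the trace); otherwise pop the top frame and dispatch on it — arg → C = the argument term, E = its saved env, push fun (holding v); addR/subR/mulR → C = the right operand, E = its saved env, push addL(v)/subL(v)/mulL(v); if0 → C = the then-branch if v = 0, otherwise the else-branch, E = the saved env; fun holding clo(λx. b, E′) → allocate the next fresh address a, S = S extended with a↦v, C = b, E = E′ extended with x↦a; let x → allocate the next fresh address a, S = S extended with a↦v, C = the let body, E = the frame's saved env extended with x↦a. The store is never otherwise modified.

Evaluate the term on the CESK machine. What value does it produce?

step 0: ⟨C=(((λx. ((λp. (1 + x)) (x + -3))) 4) - (((4 - -3) * (let v = 2 in v)) + 2)); E=∅; S=∅; K=∅⟩
step 1: ⟨C=((λx. ((λp. (1 + x)) (x + -3))) 4); E=∅; S=∅; K=[subR]⟩
step 2: ⟨C=(λx. ((λp. (1 + x)) (x + -3))); E=∅; S=∅; K=[arg :: subR]⟩
step 3: ⟨C=4; E=∅; S=∅; K=[fun :: subR]⟩
step 4: ⟨C=((λp. (1 + x)) (x + -3)); E={x↦0}; S={0↦4}; K=[subR]⟩
step 5: ⟨C=(λp. (1 + x)); E={x↦0}; S={0↦4}; K=[arg :: subR]⟩
step 6: ⟨C=(x + -3); E={x↦0}; S={0↦4}; K=[fun :: subR]⟩
step 7: ⟨C=x; E={x↦0}; S={0↦4}; K=[addR :: fun :: subR]⟩
step 8: ⟨C=-3; E={x↦0}; S={0↦4}; K=[addL(4) :: fun :: subR]⟩
step 9: ⟨C=(1 + x); E={p↦1, x↦0}; S={0↦4, 1↦1}; K=[subR]⟩
step 10: ⟨C=1; E={p↦1, x↦0}; S={0↦4, 1↦1}; K=[addR :: subR]⟩
step 11: ⟨C=x; E={p↦1, x↦0}; S={0↦4, 1↦1}; K=[addL(1) :: subR]⟩
step 12: ⟨C=(((4 - -3) * (let v = 2 in v)) + 2); E=∅; S={0↦4, 1↦1}; K=[subL(5)]⟩
step 13: ⟨C=((4 - -3) * (let v = 2 in v)); E=∅; S={0↦4, 1↦1}; K=[addR :: subL(5)]⟩
step 14: ⟨C=(4 - -3); E=∅; S={0↦4, 1↦1}; K=[mulR :: addR :: subL(5)]⟩
step 15: ⟨C=4; E=∅; S={0↦4, 1↦1}; K=[subR :: mulR :: addR :: subL(5)]⟩
step 16: ⟨C=-3; E=∅; S={0↦4, 1↦1}; K=[subL(4) :: mulR :: addR :: subL(5)]⟩
step 17: ⟨C=(let v = 2 in v); E=∅; S={0↦4, 1↦1}; K=[mulL(7) :: addR :: subL(5)]⟩
step 18: ⟨C=2; E=∅; S={0↦4, 1↦1}; K=[let v :: mulL(7) :: addR :: subL(5)]⟩
step 19: ⟨C=v; E={v↦2}; S={0↦4, 1↦1, 2↦2}; K=[mulL(7) :: addR :: subL(5)]⟩
step 20: ⟨C=2; E=∅; S={0↦4, 1↦1, 2↦2}; K=[addL(14) :: subL(5)]⟩
→ final value -11

Answer: -11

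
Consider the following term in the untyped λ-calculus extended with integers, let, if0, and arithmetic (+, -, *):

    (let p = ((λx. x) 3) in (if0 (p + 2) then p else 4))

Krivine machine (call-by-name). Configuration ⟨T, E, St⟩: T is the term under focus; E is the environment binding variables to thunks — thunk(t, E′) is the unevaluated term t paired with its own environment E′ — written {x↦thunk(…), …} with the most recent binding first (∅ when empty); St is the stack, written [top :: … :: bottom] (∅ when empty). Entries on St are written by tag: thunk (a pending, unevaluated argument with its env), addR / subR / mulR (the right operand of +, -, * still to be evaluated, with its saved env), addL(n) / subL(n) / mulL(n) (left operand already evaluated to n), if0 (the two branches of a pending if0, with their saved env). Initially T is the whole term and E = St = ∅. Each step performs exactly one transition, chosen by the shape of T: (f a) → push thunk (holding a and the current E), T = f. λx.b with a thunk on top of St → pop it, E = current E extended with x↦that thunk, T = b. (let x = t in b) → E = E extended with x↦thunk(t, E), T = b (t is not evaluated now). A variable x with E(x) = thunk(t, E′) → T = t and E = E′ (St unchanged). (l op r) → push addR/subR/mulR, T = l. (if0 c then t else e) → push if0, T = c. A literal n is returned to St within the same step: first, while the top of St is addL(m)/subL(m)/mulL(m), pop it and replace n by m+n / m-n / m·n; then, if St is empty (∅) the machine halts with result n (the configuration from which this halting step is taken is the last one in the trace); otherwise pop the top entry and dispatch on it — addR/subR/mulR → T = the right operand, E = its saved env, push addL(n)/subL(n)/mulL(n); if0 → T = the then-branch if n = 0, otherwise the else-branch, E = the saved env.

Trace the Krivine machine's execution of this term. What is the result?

step 0: [T=(let p = ((λx. x) 3) in (if0 (p + 2) then p else 4)) | E=∅ | St=∅]
step 1: [T=(if0 (p + 2) then p else 4) | E={p↦thunk(((λx. x) 3), ∅)} | St=∅]
step 2: [T=(p + 2) | E={p↦thunk(((λx. x) 3), ∅)} | St=[if0]]
step 3: [T=p | E={p↦thunk(((λx. x) 3), ∅)} | St=[addR :: if0]]
step 4: [T=((λx. x) 3) | E=∅ | St=[addR :: if0]]
step 5: [T=(λx. x) | E=∅ | St=[thunk :: addR :: if0]]
step 6: [T=x | E={x↦thunk(3, ∅)} | St=[addR :: if0]]
step 7: [T=3 | E=∅ | St=[addR :: if0]]
step 8: [T=2 | E={p↦thunk(((λx. x) 3), ∅)} | St=[addL(3) :: if0]]
step 9: [T=4 | E={p↦thunk(((λx. x) 3), ∅)} | St=∅]
→ final value 4

Answer: 4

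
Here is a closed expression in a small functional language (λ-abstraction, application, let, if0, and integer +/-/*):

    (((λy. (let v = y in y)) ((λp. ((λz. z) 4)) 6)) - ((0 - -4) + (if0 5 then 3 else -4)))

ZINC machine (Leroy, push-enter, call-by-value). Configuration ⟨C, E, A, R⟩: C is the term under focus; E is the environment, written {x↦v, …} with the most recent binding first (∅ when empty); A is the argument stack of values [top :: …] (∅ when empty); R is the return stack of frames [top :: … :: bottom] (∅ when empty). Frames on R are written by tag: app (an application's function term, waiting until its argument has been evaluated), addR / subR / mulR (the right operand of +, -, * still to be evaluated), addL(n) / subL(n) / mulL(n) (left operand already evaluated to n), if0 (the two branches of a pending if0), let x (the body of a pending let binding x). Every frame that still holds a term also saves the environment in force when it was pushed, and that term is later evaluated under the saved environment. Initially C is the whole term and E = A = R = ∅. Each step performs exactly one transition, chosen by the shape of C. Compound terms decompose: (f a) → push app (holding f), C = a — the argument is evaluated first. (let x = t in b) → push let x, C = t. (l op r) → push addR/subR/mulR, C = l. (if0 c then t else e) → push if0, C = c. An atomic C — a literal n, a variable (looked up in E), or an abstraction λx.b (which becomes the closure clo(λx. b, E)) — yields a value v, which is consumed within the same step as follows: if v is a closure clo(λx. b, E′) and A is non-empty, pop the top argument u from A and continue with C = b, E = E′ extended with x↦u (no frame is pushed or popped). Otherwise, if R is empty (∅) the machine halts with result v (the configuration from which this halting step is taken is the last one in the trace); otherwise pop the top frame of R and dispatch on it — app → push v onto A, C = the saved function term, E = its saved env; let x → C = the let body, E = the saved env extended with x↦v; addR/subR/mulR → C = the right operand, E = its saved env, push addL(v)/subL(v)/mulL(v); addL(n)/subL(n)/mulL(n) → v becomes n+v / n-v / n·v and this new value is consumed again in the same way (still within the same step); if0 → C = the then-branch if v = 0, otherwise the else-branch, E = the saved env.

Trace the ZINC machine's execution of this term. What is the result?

t=0: <C=(((λy. (let v = y in y)) ((λp. ((λz. z) 4)) 6)) - ((0 - -4) + (if0 5 then 3 else -4))), E=∅, A=∅, R=∅>
t=1: <C=((λy. (let v = y in y)) ((λp. ((λz. z) 4)) 6)), E=∅, A=∅, R=[subR]>
t=2: <C=((λp. ((λz. z) 4)) 6), E=∅, A=∅, R=[app :: subR]>
t=3: <C=6, E=∅, A=∅, R=[app :: app :: subR]>
t=4: <C=(λp. ((λz. z) 4)), E=∅, A=[6], R=[app :: subR]>
t=5: <C=((λz. z) 4), E={p↦6}, A=∅, R=[app :: subR]>
t=6: <C=4, E={p↦6}, A=∅, R=[app :: app :: subR]>
t=7: <C=(λz. z), E={p↦6}, A=[4], R=[app :: subR]>
t=8: <C=z, E={z↦4, p↦6}, A=∅, R=[app :: subR]>
t=9: <C=(λy. (let v = y in y)), E=∅, A=[4], R=[subR]>
t=10: <C=(let v = y in y), E={y↦4}, A=∅, R=[subR]>
t=11: <C=y, E={y↦4}, A=∅, R=[let v :: subR]>
t=12: <C=y, E={v↦4, y↦4}, A=∅, R=[subR]>
t=13: <C=((0 - -4) + (if0 5 then 3 else -4)), E=∅, A=∅, R=[subL(4)]>
t=14: <C=(0 - -4), E=∅, A=∅, R=[addR :: subL(4)]>
t=15: <C=0, E=∅, A=∅, R=[subR :: addR :: subL(4)]>
t=16: <C=-4, E=∅, A=∅, R=[subL(0) :: addR :: subL(4)]>
t=17: <C=(if0 5 then 3 else -4), E=∅, A=∅, R=[addL(4) :: subL(4)]>
t=18: <C=5, E=∅, A=∅, R=[if0 :: addL(4) :: subL(4)]>
t=19: <C=-4, E=∅, A=∅, R=[addL(4) :: subL(4)]>
→ final value 4

Answer: 4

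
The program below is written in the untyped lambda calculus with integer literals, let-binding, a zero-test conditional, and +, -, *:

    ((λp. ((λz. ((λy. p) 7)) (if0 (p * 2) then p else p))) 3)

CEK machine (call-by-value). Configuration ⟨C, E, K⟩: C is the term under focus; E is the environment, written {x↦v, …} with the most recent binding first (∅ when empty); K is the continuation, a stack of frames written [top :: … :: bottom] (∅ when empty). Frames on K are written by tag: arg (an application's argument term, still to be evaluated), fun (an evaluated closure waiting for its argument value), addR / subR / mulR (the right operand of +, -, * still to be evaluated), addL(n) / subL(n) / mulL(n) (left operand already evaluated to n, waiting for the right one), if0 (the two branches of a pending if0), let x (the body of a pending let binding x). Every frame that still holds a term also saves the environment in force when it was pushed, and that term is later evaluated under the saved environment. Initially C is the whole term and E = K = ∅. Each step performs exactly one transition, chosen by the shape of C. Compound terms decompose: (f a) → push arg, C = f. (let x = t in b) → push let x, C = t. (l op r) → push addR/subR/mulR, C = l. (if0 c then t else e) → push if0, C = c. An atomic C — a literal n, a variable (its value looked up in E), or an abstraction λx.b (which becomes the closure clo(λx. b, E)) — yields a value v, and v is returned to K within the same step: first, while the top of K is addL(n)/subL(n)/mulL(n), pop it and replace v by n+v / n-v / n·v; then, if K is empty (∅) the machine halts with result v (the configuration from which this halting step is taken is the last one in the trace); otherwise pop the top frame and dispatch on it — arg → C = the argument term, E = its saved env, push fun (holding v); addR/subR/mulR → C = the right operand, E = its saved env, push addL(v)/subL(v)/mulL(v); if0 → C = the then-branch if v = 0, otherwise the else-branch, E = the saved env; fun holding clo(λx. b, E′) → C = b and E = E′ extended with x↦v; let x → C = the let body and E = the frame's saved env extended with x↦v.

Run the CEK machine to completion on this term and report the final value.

Answer: 3

Machine steps:
step 0: [C=((λp. ((λz. ((λy. p) 7)) (if0 (p * 2) then p else p))) 3) | E=∅ | K=∅]
step 1: [C=(λp. ((λz. ((λy. p) 7)) (if0 (p * 2) then p else p))) | E=∅ | K=[arg]]
step 2: [C=3 | E=∅ | K=[fun]]
step 3: [C=((λz. ((λy. p) 7)) (if0 (p * 2) then p else p)) | E={p↦3} | K=∅]
step 4: [C=(λz. ((λy. p) 7)) | E={p↦3} | K=[arg]]
step 5: [C=(if0 (p * 2) then p else p) | E={p↦3} | K=[fun]]
step 6: [C=(p * 2) | E={p↦3} | K=[if0 :: fun]]
step 7: [C=p | E={p↦3} | K=[mulR :: if0 :: fun]]
step 8: [C=2 | E={p↦3} | K=[mulL(3) :: if0 :: fun]]
step 9: [C=p | E={p↦3} | K=[fun]]
step 10: [C=((λy. p) 7) | E={z↦3, p↦3} | K=∅]
step 11: [C=(λy. p) | E={z↦3, p↦3} | K=[arg]]
step 12: [C=7 | E={z↦3, p↦3} | K=[fun]]
step 13: [C=p | E={y↦7, z↦3, p↦3} | K=∅]
→ final value 3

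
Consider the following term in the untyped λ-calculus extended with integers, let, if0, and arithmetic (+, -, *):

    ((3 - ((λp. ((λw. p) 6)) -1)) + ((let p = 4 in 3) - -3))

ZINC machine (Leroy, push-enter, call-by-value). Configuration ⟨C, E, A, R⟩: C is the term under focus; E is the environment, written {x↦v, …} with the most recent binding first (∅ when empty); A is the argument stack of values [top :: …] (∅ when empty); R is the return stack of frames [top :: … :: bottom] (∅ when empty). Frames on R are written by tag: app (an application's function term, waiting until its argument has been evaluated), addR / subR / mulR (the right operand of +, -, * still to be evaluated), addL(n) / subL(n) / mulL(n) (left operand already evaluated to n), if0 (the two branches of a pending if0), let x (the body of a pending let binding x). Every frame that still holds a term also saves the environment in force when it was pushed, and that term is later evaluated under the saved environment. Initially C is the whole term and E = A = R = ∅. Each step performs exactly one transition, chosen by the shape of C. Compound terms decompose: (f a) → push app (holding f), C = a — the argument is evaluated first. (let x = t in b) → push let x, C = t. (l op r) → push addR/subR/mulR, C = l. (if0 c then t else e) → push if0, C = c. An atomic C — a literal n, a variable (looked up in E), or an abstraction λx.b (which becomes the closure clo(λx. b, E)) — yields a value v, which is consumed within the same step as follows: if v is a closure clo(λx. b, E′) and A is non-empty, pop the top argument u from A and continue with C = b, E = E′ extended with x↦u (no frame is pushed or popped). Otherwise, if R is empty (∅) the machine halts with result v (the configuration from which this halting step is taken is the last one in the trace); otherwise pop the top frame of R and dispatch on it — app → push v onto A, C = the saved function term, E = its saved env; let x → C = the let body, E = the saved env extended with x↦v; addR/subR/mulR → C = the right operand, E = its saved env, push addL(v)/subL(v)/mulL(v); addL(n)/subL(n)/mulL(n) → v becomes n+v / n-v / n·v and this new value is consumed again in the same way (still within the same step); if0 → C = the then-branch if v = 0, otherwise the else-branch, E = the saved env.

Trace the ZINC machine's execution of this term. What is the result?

step 0: ⟨C=((3 - ((λp. ((λw. p) 6)) -1)) + ((let p = 4 in 3) - -3)); E=∅; A=∅; R=∅⟩
step 1: ⟨C=(3 - ((λp. ((λw. p) 6)) -1)); E=∅; A=∅; R=[addR]⟩
step 2: ⟨C=3; E=∅; A=∅; R=[subR :: addR]⟩
step 3: ⟨C=((λp. ((λw. p) 6)) -1); E=∅; A=∅; R=[subL(3) :: addR]⟩
step 4: ⟨C=-1; E=∅; A=∅; R=[app :: subL(3) :: addR]⟩
step 5: ⟨C=(λp. ((λw. p) 6)); E=∅; A=[-1]; R=[subL(3) :: addR]⟩
step 6: ⟨C=((λw. p) 6); E={p↦-1}; A=∅; R=[subL(3) :: addR]⟩
step 7: ⟨C=6; E={p↦-1}; A=∅; R=[app :: subL(3) :: addR]⟩
step 8: ⟨C=(λw. p); E={p↦-1}; A=[6]; R=[subL(3) :: addR]⟩
step 9: ⟨C=p; E={w↦6, p↦-1}; A=∅; R=[subL(3) :: addR]⟩
step 10: ⟨C=((let p = 4 in 3) - -3); E=∅; A=∅; R=[addL(4)]⟩
step 11: ⟨C=(let p = 4 in 3); E=∅; A=∅; R=[subR :: addL(4)]⟩
step 12: ⟨C=4; E=∅; A=∅; R=[let p :: subR :: addL(4)]⟩
step 13: ⟨C=3; E={p↦4}; A=∅; R=[subR :: addL(4)]⟩
step 14: ⟨C=-3; E=∅; A=∅; R=[subL(3) :: addL(4)]⟩
→ final value 10

Answer: 10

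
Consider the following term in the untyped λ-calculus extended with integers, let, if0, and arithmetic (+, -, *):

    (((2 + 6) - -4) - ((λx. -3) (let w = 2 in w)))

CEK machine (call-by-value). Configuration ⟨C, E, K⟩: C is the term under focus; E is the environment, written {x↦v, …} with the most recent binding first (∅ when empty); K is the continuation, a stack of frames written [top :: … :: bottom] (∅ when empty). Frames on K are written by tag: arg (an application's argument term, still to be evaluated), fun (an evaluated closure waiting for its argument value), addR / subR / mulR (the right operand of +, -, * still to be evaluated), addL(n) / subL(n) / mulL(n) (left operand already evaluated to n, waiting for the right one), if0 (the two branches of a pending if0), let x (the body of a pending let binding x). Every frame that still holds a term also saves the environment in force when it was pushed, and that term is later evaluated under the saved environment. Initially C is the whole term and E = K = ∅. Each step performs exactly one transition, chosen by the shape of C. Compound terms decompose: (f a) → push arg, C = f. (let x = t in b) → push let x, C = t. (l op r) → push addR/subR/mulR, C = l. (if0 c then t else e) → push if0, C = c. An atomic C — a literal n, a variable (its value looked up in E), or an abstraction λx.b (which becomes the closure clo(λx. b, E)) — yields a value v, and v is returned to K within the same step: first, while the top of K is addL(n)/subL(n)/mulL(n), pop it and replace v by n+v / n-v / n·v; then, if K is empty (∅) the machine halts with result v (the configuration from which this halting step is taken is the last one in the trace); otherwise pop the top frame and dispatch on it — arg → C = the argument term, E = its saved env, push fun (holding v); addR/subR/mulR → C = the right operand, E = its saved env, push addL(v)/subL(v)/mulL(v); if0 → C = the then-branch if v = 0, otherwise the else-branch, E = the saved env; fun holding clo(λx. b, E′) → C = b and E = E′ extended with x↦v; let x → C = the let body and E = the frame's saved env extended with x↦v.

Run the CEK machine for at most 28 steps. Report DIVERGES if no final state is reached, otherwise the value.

Answer: 15

Machine steps:
[0] <C=(((2 + 6) - -4) - ((λx. -3) (let w = 2 in w))), E=∅, K=∅>
[1] <C=((2 + 6) - -4), E=∅, K=[subR]>
[2] <C=(2 + 6), E=∅, K=[subR :: subR]>
[3] <C=2, E=∅, K=[addR :: subR :: subR]>
[4] <C=6, E=∅, K=[addL(2) :: subR :: subR]>
[5] <C=-4, E=∅, K=[subL(8) :: subR]>
[6] <C=((λx. -3) (let w = 2 in w)), E=∅, K=[subL(12)]>
[7] <C=(λx. -3), E=∅, K=[arg :: subL(12)]>
[8] <C=(let w = 2 in w), E=∅, K=[fun :: subL(12)]>
[9] <C=2, E=∅, K=[let w :: fun :: subL(12)]>
[10] <C=w, E={w↦2}, K=[fun :: subL(12)]>
[11] <C=-3, E={x↦2}, K=[subL(12)]>
→ final value 15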